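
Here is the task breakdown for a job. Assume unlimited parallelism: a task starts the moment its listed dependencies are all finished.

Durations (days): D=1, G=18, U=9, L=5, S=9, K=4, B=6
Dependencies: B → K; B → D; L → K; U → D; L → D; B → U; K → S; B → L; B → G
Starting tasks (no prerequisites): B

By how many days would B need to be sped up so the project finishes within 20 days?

4

Current finish: 24 days; target: 20.
B is on every critical path, so each day cut from B cuts the finish by one (this holds down to a finish of 19).
Need 24 − 20 = 4 days off B → B becomes 2 days, finish becomes 20.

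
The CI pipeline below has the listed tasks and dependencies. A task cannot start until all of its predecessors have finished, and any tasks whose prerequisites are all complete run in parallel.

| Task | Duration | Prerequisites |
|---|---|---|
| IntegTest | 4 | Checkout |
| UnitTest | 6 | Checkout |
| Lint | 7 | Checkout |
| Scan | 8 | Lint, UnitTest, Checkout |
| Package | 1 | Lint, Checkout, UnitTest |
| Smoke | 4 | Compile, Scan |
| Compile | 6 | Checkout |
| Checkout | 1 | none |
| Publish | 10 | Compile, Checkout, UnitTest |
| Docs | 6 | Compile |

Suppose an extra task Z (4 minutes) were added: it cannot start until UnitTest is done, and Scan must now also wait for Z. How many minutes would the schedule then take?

23

Originally the schedule takes 20 minutes.
With Z inserted, Scan now waits for max(Lint, UnitTest, Checkout, Z).
New critical path: Checkout→UnitTest→Z→Scan→Smoke = 1+6+4+8+4 = 23 ⇒ 23 minutes.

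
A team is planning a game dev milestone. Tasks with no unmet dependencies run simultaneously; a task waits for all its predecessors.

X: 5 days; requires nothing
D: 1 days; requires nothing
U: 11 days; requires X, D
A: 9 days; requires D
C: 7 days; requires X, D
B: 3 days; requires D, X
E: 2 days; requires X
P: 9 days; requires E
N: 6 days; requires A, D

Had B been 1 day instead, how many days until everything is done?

16

Critical path before the change: X→U = 5+11 = 16 giving 16 days.
The longest path through B is only 8 days, so B has float 8.
The critical path is still X→U; finish is now 16 days.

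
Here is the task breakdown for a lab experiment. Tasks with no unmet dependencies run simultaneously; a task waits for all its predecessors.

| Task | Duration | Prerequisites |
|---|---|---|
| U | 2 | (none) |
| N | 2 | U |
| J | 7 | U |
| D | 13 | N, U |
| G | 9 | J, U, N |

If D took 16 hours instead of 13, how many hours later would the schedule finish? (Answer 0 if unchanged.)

2

The binding path is U→J→G = 2+7+9 = 18; finish at 18 hours.
D has 1 hour of float (longest path through it is 17).
The binding chain switches to U→N→D = 2+2+16 = 20; finish 20 hours.
Change in finish: 20 − 18 = +2 hours.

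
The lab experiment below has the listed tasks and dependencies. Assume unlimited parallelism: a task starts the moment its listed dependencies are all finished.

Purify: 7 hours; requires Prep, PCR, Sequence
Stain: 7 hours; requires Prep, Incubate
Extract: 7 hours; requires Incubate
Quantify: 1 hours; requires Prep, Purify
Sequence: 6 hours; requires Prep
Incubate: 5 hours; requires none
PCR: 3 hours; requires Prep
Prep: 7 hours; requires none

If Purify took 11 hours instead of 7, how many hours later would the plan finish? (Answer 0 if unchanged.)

Actual critical path: Prep→Sequence→Purify→Quantify = 7+6+7+1 = 21 ⇒ 21 hours.
Purify lies on that path, so at 11 hours the path becomes 25 hours.
No other chain overtakes it, so the finish is 25 hours.
Change in finish: 25 − 21 = +4 hours.

4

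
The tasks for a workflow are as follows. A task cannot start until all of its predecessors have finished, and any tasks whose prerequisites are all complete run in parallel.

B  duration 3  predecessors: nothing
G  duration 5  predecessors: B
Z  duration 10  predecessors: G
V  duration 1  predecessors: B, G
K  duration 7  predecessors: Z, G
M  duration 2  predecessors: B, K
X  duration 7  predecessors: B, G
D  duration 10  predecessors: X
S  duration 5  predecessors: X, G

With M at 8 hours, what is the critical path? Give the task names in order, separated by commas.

B, G, Z, K, M

Critical path before the change: B→G→Z→K→M = 3+5+10+7+2 = 27 giving 27 hours.
M is on the critical path; changing it to 8 makes that path 33 hours.
No other chain overtakes it, so the finish is 33 hours.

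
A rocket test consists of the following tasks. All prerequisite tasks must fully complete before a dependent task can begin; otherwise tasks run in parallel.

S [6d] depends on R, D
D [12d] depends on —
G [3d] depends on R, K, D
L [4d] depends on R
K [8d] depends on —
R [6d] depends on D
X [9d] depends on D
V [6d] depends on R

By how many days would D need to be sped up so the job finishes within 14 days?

Current finish: 24 days; target: 14.
D is on every critical path, so each day cut from D cuts the finish by one (this holds down to a finish of 13).
Need 24 − 14 = 10 days off D → D becomes 2 days, finish becomes 14.

10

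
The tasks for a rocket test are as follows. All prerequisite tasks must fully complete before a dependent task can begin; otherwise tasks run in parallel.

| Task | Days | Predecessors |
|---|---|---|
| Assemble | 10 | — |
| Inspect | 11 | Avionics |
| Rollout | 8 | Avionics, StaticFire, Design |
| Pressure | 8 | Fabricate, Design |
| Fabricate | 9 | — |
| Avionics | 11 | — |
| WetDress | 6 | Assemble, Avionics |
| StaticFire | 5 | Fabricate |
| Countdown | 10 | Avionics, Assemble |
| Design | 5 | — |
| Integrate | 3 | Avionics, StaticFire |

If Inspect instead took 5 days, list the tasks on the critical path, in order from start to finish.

Fabricate, StaticFire, Rollout

As given, the longest chain is Avionics→Inspect = 11+11 = 22, so the finish is 22 days.
Inspect is on the critical path; changing it to 5 makes that path 16 days.
The binding chain switches to Fabricate→StaticFire→Rollout = 9+5+8 = 22; finish 22 days.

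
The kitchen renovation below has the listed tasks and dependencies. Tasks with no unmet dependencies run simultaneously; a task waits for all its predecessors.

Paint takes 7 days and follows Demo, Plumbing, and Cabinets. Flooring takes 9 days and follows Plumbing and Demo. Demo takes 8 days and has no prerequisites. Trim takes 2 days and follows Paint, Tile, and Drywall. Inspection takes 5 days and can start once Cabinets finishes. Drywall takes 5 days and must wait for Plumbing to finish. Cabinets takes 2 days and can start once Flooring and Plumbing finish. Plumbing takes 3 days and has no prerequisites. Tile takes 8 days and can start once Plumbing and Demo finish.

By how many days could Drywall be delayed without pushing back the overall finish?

18

Demo→Flooring→Cabinets→Paint→Trim = 8+9+2+7+2 = 28 sets the makespan at 28 days.
Drywall finishes as early as 8 and must finish by 26.
Float = 28 − 10 = 18.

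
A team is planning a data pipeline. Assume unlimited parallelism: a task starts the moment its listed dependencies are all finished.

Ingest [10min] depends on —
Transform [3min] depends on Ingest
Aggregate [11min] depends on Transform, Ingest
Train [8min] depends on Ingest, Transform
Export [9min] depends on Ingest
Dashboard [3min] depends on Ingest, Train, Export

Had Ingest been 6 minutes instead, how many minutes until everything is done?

The binding path is Ingest→Transform→Aggregate = 10+3+11 = 24; finish at 24 minutes.
Ingest lies on that path, so at 6 minutes the path becomes 20 minutes.
That remains the longest chain; total 20 minutes.

20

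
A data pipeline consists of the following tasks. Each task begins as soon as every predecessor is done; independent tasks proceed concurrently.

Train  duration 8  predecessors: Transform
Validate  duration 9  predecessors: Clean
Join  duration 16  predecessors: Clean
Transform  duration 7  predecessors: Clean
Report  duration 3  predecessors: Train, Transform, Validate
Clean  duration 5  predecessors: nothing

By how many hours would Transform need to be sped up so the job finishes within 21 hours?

2

Current finish: 23 hours; target: 21.
Transform is on every critical path, so each hour cut from Transform cuts the finish by one (this holds down to a finish of 21).
Need 23 − 21 = 2 hours off Transform → Transform becomes 5 hours, finish becomes 21.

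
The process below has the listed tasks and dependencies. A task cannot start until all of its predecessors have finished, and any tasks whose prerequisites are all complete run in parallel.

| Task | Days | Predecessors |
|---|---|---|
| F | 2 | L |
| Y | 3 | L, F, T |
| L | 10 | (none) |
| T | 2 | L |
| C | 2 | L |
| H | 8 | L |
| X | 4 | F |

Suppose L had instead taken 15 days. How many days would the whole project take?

23

Critical path before the change: L→H = 10+8 = 18 giving 18 days.
L is on the critical path; changing it to 15 makes that path 23 days.
The critical path is still L→H; finish is now 23 days.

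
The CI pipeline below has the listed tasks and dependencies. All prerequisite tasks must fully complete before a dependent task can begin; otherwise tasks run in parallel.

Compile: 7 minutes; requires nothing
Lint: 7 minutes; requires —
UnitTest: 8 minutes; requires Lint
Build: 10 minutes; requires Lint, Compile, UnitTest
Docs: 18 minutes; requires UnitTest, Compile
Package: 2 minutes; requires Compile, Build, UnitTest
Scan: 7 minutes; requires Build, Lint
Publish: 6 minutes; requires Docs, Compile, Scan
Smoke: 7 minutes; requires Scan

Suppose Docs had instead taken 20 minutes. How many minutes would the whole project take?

41

Baseline: Lint→UnitTest→Docs→Publish = 7+8+18+6 = 39 → 39 minutes.
Docs lies on that path, so at 20 minutes the path becomes 41 minutes.
No other chain overtakes it, so the finish is 41 minutes.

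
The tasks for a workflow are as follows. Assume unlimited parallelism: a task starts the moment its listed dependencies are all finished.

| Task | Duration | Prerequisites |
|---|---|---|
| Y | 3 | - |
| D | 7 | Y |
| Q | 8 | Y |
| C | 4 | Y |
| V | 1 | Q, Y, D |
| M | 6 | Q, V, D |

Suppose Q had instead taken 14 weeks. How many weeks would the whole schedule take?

24

The binding path is Y→Q→V→M = 3+8+1+6 = 18; finish at 18 weeks.
Q lies on that path, so at 14 weeks the path becomes 24 weeks.
The critical path is still Y→Q→V→M; finish is now 24 weeks.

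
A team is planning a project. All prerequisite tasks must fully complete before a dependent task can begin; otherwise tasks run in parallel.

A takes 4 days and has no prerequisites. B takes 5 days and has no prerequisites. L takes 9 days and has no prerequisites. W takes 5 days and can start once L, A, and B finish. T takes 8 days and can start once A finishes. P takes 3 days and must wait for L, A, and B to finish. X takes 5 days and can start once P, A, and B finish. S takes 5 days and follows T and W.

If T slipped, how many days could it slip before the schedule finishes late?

L→W→S = 9+5+5 = 19 sets the makespan at 19 days.
T finishes as early as 12 and must finish by 14.
So T can slip 14 − 12 = 2 days.

2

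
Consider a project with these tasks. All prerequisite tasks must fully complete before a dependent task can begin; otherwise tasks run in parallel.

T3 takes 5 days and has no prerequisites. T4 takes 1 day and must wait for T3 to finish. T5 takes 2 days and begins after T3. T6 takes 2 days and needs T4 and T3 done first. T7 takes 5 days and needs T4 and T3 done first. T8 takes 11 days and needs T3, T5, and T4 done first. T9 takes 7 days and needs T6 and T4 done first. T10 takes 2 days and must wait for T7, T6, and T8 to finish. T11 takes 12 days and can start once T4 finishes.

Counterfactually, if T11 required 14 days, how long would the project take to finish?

20

Baseline: T3→T5→T8→T10 = 5+2+11+2 = 20 → 20 days.
The longest path through T11 is only 18 days, so T11 has float 2.
The binding chain switches to T3→T4→T11 = 5+1+14 = 20; finish 20 days.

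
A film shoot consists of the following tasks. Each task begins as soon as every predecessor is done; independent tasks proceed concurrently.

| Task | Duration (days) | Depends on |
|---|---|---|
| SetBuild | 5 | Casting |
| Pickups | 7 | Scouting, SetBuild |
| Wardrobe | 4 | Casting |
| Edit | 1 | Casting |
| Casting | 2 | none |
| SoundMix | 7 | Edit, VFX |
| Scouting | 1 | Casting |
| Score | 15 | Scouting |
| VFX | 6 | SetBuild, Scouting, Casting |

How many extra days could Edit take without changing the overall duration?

10

Critical path: Casting→SetBuild→VFX→SoundMix = 2+5+6+7 = 20, so the finish is 20 days.
The longest chain containing Edit totals 10 days.
Float = 20 − 10 = 10.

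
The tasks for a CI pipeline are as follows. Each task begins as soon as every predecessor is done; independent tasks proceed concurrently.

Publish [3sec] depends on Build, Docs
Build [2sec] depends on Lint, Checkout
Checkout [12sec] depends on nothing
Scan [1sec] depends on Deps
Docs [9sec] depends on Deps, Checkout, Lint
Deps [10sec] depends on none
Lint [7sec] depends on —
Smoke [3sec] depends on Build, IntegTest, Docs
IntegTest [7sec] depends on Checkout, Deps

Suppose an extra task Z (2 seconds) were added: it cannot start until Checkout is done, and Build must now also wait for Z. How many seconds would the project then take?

24

Originally the project takes 24 seconds.
With Z inserted, Build now waits for max(Lint, Checkout, Z).
New critical path: Checkout→Docs→Publish = 12+9+3 = 24 ⇒ 24 seconds.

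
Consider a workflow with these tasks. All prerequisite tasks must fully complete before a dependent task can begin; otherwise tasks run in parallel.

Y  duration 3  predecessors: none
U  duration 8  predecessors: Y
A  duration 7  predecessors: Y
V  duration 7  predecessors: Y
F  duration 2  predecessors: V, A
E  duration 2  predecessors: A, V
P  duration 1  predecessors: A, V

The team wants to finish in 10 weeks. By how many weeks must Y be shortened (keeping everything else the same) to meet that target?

2

Current finish: 12 weeks; target: 10.
Y is on every critical path, so each week cut from Y cuts the finish by one (this holds down to a finish of 10).
Need 12 − 10 = 2 weeks off Y → Y becomes 1 week, finish becomes 10.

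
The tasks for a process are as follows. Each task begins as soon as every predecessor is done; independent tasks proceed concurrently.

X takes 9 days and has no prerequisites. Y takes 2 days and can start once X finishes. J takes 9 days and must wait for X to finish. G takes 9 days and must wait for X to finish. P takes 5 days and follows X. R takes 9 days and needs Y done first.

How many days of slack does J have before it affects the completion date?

X→Y→R = 9+2+9 = 20 sets the makespan at 20 days.
J finishes as early as 18 and must finish by 20.
Float = 20 − 18 = 2.

2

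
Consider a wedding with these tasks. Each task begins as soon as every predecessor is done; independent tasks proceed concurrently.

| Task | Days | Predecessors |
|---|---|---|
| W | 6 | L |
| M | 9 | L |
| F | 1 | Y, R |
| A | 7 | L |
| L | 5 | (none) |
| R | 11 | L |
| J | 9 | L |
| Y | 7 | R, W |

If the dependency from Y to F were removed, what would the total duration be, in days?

23

Before: longest chain L→R→Y→F = 5+11+7+1 = 24, finish 24.
Without Y→F, F's earliest start moves from 23 to 16.
New critical path: L→R→Y = 5+11+7 = 23 ⇒ 23 days.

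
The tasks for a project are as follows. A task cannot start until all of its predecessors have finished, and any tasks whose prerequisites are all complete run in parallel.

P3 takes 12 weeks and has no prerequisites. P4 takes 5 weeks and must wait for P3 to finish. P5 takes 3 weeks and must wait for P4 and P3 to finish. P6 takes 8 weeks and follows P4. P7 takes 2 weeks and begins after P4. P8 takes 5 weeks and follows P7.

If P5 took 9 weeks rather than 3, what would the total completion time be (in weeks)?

26

Critical path before the change: P3→P4→P6 = 12+5+8 = 25 giving 25 weeks.
The longest path through P5 is only 20 weeks, so P5 has float 5.
The binding chain switches to P3→P4→P5 = 12+5+9 = 26; finish 26 weeks.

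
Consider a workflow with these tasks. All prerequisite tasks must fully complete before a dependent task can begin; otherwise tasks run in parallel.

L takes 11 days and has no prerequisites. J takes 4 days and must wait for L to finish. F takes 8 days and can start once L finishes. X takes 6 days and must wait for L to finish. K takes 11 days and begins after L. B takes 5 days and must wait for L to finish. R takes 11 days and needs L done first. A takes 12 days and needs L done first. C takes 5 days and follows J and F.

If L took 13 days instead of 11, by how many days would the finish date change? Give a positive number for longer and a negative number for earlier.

Actual critical path: L→F→C = 11+8+5 = 24 ⇒ 24 days.
L lies on that path, so at 13 days the path becomes 26 days.
That remains the longest chain; total 26 days.
Change in finish: 26 − 24 = +2 days.

2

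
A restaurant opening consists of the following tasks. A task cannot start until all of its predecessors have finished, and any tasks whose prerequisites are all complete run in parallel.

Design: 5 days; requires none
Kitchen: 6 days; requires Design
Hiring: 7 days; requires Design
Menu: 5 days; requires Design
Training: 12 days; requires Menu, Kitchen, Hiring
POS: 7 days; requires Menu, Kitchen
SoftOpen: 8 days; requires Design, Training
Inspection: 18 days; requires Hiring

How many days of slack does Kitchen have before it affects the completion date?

Critical path: Design→Hiring→Training→SoftOpen = 5+7+12+8 = 32, so the finish is 32 days.
Kitchen finishes as early as 11 and must finish by 12.
Float = 32 − 31 = 1.

1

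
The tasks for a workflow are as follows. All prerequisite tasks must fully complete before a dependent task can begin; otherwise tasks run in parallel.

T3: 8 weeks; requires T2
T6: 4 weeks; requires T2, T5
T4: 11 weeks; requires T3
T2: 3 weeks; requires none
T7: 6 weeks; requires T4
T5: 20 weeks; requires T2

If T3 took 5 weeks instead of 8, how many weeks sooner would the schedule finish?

Baseline: T2→T3→T4→T7 = 3+8+11+6 = 28 → 28 weeks.
T3 is on the critical path; changing it to 5 makes that path 25 weeks.
New critical path: T2→T5→T6 = 3+20+4 = 27 ⇒ 27 weeks.
Change in finish: 27 − 28 = -1 weeks.

1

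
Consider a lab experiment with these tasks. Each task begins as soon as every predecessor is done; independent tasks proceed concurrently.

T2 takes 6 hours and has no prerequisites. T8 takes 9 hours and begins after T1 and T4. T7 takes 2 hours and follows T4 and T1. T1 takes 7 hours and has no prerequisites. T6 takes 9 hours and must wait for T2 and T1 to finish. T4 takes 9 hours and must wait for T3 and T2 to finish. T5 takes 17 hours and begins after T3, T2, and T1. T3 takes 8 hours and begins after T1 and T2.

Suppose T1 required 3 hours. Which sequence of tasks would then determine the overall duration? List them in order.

T2, T3, T4, T8

Critical path before the change: T1→T3→T4→T8 = 7+8+9+9 = 33 giving 33 hours.
Since T1 is critical, the -4 change carries straight to that chain (now 29 hours).
The binding chain switches to T2→T3→T4→T8 = 6+8+9+9 = 32; finish 32 hours.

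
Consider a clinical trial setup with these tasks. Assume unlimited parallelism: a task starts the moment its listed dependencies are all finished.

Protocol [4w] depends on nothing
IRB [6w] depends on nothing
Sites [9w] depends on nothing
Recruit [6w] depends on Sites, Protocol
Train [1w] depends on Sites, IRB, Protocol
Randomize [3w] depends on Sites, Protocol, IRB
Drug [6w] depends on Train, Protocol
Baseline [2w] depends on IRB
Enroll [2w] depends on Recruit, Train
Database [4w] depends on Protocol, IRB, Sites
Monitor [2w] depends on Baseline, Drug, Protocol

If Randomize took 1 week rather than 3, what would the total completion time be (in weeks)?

The binding path is Sites→Train→Drug→Monitor = 9+1+6+2 = 18; finish at 18 weeks.
Randomize has 6 weeks of float (longest path through it is 12).
That remains the longest chain; total 18 weeks.

18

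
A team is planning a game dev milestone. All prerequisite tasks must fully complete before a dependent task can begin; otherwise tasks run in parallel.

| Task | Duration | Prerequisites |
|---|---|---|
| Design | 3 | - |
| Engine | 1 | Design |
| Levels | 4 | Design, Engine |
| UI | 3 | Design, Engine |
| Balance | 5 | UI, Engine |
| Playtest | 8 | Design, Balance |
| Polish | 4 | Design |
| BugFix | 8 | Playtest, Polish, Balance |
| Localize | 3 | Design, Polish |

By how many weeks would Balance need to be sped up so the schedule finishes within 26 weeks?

Current finish: 28 weeks; target: 26.
Balance is on every critical path, so each week cut from Balance cuts the finish by one (this holds down to a finish of 24).
Need 28 − 26 = 2 weeks off Balance → Balance becomes 3 weeks, finish becomes 26.

2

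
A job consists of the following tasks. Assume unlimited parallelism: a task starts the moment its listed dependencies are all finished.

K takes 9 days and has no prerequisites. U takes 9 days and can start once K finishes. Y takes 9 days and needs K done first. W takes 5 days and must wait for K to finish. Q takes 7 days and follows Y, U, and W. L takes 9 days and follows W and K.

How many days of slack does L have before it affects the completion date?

Critical path: K→U→Q = 9+9+7 = 25, so the finish is 25 days.
L finishes as early as 23 and must finish by 25.
So L can slip 25 − 23 = 2 days.

2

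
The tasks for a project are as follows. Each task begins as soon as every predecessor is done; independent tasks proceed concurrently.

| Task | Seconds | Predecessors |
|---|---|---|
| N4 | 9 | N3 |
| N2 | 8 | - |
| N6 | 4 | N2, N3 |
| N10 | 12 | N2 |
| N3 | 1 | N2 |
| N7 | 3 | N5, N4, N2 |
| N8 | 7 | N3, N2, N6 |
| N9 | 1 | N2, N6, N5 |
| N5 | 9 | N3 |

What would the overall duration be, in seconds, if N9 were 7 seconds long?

25

Critical path before the change: N2→N3→N4→N7 = 8+1+9+3 = 21 giving 21 seconds.
The longest path through N9 is only 19 seconds, so N9 has float 2.
Now N2→N3→N5→N9 = 8+1+9+7 = 25 is longest, so the finish becomes 25 seconds.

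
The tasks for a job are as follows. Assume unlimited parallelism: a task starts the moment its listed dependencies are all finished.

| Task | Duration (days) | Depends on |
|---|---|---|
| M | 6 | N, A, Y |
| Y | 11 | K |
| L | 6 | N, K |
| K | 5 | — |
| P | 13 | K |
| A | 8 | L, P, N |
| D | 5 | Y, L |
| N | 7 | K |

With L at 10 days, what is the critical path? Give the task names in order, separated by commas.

K, N, L, A, M

Baseline: K→N→L→A→M = 5+7+6+8+6 = 32 → 32 days.
L lies on that path, so at 10 days the path becomes 36 days.
No other chain overtakes it, so the finish is 36 days.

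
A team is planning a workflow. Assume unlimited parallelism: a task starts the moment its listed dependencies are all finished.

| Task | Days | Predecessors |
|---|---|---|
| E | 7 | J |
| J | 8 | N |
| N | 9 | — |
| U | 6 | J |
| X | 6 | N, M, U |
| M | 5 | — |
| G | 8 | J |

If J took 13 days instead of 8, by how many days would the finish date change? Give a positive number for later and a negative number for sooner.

5

The binding path is N→J→U→X = 9+8+6+6 = 29; finish at 29 days.
J is on the critical path; changing it to 13 makes that path 34 days.
That remains the longest chain; total 34 days.
Change in finish: 34 − 29 = +5 days.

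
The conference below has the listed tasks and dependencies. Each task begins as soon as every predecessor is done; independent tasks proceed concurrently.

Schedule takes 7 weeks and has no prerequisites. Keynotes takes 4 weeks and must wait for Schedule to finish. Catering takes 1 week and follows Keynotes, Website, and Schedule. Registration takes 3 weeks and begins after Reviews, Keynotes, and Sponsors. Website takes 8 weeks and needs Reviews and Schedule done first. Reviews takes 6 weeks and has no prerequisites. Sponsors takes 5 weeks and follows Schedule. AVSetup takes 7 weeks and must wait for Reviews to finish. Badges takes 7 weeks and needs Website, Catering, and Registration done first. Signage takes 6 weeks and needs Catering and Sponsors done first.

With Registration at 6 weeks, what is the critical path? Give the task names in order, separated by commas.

As given, the longest chain is Schedule→Website→Catering→Badges = 7+8+1+7 = 23, so the finish is 23 weeks.
Registration has 1 week of float (longest path through it is 22).
The binding chain switches to Schedule→Sponsors→Registration→Badges = 7+5+6+7 = 25; finish 25 weeks.

Schedule, Sponsors, Registration, Badges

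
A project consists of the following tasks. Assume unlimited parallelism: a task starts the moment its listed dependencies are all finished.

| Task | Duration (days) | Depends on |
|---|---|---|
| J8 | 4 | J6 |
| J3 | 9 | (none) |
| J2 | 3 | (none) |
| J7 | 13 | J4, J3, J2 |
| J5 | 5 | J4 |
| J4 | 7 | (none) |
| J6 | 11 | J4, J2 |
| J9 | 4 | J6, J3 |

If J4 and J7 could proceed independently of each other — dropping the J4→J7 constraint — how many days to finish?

22

Original critical path: J3→J7 = 9+13 = 22 ⇒ 22 days.
Dropping J4→J7 doesn't change J7's earliest start (9); another predecessor still binds.
After: J3→J7 = 9+13 = 22 → 22 days.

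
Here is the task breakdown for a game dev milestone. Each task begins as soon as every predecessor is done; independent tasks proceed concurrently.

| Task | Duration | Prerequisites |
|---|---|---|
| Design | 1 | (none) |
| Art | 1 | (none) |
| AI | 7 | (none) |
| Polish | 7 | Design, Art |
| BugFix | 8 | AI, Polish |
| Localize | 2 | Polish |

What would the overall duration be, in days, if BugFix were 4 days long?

12

As given, the longest chain is Design→Polish→BugFix = 1+7+8 = 16, so the finish is 16 days.
BugFix lies on that path, so at 4 days the path becomes 12 days.
No other chain overtakes it, so the finish is 12 days.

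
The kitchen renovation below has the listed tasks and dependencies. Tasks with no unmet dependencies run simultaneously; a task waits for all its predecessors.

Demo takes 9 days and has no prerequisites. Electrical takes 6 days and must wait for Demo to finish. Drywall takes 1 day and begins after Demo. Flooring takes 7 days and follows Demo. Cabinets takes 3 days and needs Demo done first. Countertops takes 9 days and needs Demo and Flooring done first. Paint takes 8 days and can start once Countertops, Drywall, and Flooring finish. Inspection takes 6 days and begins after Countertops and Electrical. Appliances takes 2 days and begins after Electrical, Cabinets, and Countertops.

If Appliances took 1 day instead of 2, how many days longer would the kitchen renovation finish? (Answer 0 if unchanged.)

Critical path before the change: Demo→Flooring→Countertops→Paint = 9+7+9+8 = 33 giving 33 days.
Appliances has 6 days of float (longest path through it is 27).
The critical path is still Demo→Flooring→Countertops→Paint; finish is now 33 days.
Change in finish: 33 − 33 = +0 days.

0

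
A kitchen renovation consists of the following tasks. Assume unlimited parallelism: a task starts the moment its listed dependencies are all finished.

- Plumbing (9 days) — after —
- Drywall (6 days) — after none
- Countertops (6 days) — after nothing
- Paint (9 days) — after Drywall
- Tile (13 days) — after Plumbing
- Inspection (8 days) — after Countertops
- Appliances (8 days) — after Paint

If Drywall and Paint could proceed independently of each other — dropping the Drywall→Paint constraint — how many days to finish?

22

Before: longest chain Drywall→Paint→Appliances = 6+9+8 = 23, finish 23.
Without Drywall→Paint, Paint's earliest start moves from 6 to 0.
The longest chain is now Plumbing→Tile = 9+13 = 22, so the plan takes 22 days.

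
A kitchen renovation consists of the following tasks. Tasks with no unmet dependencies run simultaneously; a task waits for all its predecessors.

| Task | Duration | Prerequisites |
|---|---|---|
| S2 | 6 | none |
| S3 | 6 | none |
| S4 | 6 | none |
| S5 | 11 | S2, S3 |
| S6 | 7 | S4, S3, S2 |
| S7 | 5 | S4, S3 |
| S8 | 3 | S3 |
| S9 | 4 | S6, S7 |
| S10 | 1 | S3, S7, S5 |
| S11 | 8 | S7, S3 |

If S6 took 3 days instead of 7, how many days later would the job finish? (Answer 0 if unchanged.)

0

The binding path is S3→S7→S11 = 6+5+8 = 19; finish at 19 days.
The longest path through S6 is only 17 days, so S6 has float 2.
That remains the longest chain; total 19 days.
Change in finish: 19 − 19 = +0 days.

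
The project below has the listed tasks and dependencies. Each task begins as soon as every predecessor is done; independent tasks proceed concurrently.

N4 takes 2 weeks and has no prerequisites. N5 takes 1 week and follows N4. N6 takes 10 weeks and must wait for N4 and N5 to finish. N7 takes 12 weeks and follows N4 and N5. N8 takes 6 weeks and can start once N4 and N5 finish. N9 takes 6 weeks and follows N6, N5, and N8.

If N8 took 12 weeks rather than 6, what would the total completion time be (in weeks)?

Critical path before the change: N4→N5→N6→N9 = 2+1+10+6 = 19 giving 19 weeks.
N8 is off the critical path — its longest chain is 15 weeks, giving 4 of slack.
The binding chain switches to N4→N5→N8→N9 = 2+1+12+6 = 21; finish 21 weeks.

21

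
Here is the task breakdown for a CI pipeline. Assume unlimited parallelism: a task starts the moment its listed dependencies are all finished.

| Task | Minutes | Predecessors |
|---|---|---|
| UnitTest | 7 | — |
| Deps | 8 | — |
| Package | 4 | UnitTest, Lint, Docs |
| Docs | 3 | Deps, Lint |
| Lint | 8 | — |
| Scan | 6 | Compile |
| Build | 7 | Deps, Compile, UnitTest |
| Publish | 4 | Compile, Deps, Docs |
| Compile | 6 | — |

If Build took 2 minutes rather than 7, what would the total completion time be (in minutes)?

As given, the longest chain is Deps→Build = 8+7 = 15, so the finish is 15 minutes.
Build is on the critical path; changing it to 2 makes that path 10 minutes.
Now Deps→Docs→Package = 8+3+4 = 15 is longest, so the finish becomes 15 minutes.

15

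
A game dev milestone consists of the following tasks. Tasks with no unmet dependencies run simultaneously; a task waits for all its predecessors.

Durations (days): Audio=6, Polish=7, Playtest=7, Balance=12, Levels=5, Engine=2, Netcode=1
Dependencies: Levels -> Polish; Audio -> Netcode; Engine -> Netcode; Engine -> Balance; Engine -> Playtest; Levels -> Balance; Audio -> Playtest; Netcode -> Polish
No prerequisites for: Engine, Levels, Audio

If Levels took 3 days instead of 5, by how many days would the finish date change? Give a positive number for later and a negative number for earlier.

-2

Actual critical path: Levels→Balance = 5+12 = 17 ⇒ 17 days.
Levels is on the critical path; changing it to 3 makes that path 15 days.
No other chain overtakes it, so the finish is 15 days.
Change in finish: 15 − 17 = -2 days.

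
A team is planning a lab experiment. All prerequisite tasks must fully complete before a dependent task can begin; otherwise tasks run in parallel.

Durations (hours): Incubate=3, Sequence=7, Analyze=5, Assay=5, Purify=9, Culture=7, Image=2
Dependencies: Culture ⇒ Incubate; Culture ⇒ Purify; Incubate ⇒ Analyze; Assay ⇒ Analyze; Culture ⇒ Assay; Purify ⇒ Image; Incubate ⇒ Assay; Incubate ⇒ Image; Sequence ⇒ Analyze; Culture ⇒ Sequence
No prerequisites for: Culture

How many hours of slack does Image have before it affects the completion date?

2

The longest chain is Culture→Incubate→Assay→Analyze = 7+3+5+5 = 20; overall finish 20 hours.
Image finishes as early as 18 and must finish by 20.
Float = 20 − 18 = 2.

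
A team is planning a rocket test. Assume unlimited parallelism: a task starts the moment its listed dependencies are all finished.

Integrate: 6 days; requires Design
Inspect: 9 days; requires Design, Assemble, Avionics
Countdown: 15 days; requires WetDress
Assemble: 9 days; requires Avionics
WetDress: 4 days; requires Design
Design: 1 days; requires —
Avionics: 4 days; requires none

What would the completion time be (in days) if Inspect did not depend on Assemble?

20

Original critical path: Avionics→Assemble→Inspect = 4+9+9 = 22 ⇒ 22 days.
Without Assemble→Inspect, Inspect's earliest start moves from 13 to 4.
The longest chain is now Design→WetDress→Countdown = 1+4+15 = 20, so the project takes 20 days.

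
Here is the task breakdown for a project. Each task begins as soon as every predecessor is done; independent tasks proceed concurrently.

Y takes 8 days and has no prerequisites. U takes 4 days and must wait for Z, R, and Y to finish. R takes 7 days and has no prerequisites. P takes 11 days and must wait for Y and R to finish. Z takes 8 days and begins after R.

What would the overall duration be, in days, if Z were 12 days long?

23

Baseline: R→Z→U = 7+8+4 = 19 → 19 days.
Z is on the critical path; changing it to 12 makes that path 23 days.
The critical path is still R→Z→U; finish is now 23 days.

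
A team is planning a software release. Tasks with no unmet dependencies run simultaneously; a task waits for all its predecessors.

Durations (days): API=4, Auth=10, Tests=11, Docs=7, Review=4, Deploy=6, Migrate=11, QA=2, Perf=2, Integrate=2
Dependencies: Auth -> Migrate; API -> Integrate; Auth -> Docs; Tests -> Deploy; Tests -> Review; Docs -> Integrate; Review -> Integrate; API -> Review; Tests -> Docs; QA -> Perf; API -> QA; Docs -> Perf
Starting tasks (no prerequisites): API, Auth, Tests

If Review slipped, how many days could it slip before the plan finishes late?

Auth→Migrate = 10+11 = 21 sets the makespan at 21 days.
Longest path through Review: 17 days (earliest finish 15, latest finish 19).
Float = 21 − 17 = 4.

4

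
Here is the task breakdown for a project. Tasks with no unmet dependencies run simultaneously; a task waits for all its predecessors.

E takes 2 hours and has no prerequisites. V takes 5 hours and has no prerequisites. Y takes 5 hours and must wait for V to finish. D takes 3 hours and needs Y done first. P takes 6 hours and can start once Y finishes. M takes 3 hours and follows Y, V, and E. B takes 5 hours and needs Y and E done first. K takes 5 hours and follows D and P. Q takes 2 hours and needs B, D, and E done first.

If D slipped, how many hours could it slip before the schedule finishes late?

The longest chain is V→Y→P→K = 5+5+6+5 = 21; overall finish 21 hours.
The longest chain containing D totals 18 hours.
Float = 21 − 18 = 3.

3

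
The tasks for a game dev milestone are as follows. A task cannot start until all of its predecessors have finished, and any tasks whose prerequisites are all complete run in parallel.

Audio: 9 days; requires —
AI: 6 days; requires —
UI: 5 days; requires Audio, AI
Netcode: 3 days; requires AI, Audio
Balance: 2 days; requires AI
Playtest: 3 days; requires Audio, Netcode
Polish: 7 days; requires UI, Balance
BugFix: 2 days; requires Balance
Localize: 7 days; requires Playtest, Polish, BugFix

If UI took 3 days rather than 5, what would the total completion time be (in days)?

As given, the longest chain is Audio→UI→Polish→Localize = 9+5+7+7 = 28, so the finish is 28 days.
UI is on the critical path; changing it to 3 makes that path 26 days.
The critical path is still Audio→UI→Polish→Localize; finish is now 26 days.

26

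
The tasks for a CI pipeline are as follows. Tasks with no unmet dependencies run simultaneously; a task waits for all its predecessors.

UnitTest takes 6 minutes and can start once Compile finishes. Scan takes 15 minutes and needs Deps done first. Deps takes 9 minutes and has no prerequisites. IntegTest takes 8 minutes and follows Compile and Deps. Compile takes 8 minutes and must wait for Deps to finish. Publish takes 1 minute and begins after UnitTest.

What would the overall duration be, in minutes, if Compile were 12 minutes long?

Critical path before the change: Deps→Compile→IntegTest = 9+8+8 = 25 giving 25 minutes.
Since Compile is critical, the +4 change carries straight to that chain (now 29 minutes).
No other chain overtakes it, so the finish is 29 minutes.

29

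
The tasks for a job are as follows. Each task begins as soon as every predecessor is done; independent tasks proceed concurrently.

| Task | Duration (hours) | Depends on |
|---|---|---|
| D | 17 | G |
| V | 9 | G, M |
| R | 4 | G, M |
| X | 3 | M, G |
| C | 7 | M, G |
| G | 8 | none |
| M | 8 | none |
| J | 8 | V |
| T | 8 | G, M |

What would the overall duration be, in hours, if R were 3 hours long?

Actual critical path: G→D = 8+17 = 25 ⇒ 25 hours.
R is off the critical path — its longest chain is 12 hours, giving 13 of slack.
The critical path is still G→D; finish is now 25 hours.

25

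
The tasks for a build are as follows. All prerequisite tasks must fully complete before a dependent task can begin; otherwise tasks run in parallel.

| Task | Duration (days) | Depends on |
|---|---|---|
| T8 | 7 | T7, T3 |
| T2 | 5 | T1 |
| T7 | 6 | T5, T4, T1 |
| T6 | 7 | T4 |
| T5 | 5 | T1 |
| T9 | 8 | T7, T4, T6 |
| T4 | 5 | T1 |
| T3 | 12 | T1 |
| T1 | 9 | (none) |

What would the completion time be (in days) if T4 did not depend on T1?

Original critical path: T1→T4→T6→T9 = 9+5+7+8 = 29 ⇒ 29 days.
Without T1→T4, T4's earliest start moves from 9 to 0.
After: T1→T3→T8 = 9+12+7 = 28 → 28 days.

28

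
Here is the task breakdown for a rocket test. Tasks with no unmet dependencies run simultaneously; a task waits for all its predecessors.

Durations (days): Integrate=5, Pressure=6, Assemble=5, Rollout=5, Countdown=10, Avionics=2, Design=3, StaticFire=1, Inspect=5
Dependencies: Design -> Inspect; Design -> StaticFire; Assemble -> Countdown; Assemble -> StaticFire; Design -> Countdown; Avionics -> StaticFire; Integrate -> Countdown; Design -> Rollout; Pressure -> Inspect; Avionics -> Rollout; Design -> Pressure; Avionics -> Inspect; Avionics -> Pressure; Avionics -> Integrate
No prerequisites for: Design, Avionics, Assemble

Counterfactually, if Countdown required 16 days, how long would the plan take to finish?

Actual critical path: Avionics→Integrate→Countdown = 2+5+10 = 17 ⇒ 17 days.
Countdown is on the critical path; changing it to 16 makes that path 23 days.
The critical path is still Avionics→Integrate→Countdown; finish is now 23 days.

23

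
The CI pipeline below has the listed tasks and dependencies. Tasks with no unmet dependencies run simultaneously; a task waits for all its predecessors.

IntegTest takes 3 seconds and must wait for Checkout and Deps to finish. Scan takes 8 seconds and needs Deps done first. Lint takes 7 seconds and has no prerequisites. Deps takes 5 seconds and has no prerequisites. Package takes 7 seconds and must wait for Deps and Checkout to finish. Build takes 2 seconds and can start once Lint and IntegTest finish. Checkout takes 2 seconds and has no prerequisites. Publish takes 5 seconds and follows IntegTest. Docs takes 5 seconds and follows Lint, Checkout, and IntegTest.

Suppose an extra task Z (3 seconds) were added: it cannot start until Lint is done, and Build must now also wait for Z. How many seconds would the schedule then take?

Originally the schedule takes 13 seconds.
With Z inserted, Build now waits for max(Lint, IntegTest, Z).
New critical path: Deps→IntegTest→Docs = 5+3+5 = 13 ⇒ 13 seconds.

13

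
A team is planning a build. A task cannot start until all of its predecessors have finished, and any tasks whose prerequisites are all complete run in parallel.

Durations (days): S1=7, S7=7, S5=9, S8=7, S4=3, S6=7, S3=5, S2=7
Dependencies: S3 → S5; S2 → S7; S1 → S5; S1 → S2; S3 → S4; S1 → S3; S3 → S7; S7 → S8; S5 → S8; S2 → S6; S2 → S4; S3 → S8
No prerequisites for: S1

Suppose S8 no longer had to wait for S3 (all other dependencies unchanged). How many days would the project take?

Original critical path: S1→S2→S7→S8 = 7+7+7+7 = 28 ⇒ 28 days.
Dropping S3→S8 doesn't change S8's earliest start (21); another predecessor still binds.
After: S1→S2→S7→S8 = 7+7+7+7 = 28 → 28 days.

28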